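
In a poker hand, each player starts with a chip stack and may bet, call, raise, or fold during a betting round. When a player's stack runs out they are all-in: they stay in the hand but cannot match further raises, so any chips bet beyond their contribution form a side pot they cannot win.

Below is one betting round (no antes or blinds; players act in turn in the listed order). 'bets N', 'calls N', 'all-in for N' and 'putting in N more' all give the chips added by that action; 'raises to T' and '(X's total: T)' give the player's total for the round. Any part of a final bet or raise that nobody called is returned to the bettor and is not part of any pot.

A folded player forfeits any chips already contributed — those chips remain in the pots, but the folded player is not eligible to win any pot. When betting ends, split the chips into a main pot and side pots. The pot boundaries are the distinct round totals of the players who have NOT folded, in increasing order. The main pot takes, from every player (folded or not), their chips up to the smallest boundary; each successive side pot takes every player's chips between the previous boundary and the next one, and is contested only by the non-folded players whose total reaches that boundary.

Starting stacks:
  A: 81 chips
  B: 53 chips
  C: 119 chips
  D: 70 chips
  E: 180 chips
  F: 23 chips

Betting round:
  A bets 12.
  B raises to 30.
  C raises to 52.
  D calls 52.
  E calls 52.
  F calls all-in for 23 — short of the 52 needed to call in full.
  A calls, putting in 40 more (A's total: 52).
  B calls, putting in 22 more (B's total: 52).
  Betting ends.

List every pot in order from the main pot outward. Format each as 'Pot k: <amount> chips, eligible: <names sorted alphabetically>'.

Pot 1: 138 chips, eligible: A, B, C, D, E, F
Pot 2: 145 chips, eligible: A, B, C, D, E

Derivation:
Contributions: A=52, B=52, C=52, D=52, E=52, F=23
Pot levels (distinct totals of non-folded players): 23, 52
Layer 1-23: 23 each from A, B, C, D, E, F = 23*6 = 138 chips; eligible A, B, C, D, E, F
Layer 24-52: 29 each from A, B, C, D, E = 29*5 = 145 chips; eligible A, B, C, D, E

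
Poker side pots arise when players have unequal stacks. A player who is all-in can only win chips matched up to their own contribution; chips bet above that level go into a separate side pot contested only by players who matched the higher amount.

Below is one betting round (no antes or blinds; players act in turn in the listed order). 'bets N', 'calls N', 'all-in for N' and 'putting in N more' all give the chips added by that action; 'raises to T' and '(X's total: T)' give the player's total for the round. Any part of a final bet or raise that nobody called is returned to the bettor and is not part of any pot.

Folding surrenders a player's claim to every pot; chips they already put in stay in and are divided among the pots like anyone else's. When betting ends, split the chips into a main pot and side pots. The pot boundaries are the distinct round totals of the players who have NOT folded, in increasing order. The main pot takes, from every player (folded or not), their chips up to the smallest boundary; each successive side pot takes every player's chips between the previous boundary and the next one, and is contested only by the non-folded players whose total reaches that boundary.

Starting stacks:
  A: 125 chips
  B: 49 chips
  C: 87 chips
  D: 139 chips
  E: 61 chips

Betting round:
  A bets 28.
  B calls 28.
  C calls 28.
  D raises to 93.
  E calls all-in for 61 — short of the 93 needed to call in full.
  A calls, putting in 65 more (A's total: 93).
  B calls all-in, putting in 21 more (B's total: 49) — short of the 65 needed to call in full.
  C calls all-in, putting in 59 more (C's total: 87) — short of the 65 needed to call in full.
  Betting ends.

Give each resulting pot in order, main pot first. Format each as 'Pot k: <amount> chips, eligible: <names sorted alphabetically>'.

Contributions: A=93, B=49, C=87, D=93, E=61
Pot levels (distinct totals of non-folded players): 49, 61, 87, 93
Layer 1-49: 49 each from A, B, C, D, E = 49*5 = 245 chips; eligible A, B, C, D, E
Layer 50-61: 12 each from A, C, D, E = 12*4 = 48 chips; eligible A, C, D, E
Layer 62-87: 26 each from A, C, D = 26*3 = 78 chips; eligible A, C, D
Layer 88-93: 6 each from A, D = 6*2 = 12 chips; eligible A, D

Pot 1: 245 chips, eligible: A, B, C, D, E
Pot 2: 48 chips, eligible: A, C, D, E
Pot 3: 78 chips, eligible: A, C, D
Pot 4: 12 chips, eligible: A, D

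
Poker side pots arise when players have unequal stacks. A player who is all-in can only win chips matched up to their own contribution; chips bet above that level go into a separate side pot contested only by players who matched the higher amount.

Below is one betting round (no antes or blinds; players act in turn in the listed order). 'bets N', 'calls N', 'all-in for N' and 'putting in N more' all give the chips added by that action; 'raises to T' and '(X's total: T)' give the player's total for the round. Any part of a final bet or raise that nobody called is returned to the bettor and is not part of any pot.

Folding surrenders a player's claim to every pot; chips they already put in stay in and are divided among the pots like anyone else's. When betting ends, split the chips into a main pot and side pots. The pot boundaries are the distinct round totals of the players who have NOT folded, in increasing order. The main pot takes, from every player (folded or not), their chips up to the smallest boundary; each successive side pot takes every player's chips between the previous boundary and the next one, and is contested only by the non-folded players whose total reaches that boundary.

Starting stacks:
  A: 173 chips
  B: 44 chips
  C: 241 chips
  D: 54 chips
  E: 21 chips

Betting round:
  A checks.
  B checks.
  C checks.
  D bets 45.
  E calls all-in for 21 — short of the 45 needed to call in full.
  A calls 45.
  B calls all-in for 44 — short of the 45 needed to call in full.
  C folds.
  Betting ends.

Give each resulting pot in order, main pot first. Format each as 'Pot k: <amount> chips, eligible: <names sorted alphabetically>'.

Contributions: A=45, B=44, D=45, E=21
Folded: C
Pot levels (distinct totals of non-folded players): 21, 44, 45
Layer 1-21: 21 each from A, B, D, E = 21*4 = 84 chips; eligible A, B, D, E
Layer 22-44: 23 each from A, B, D = 23*3 = 69 chips; eligible A, B, D
Layer 45-45: 1 each from A, D = 1*2 = 2 chips; eligible A, D

Pot 1: 84 chips, eligible: A, B, D, E
Pot 2: 69 chips, eligible: A, B, D
Pot 3: 2 chips, eligible: A, D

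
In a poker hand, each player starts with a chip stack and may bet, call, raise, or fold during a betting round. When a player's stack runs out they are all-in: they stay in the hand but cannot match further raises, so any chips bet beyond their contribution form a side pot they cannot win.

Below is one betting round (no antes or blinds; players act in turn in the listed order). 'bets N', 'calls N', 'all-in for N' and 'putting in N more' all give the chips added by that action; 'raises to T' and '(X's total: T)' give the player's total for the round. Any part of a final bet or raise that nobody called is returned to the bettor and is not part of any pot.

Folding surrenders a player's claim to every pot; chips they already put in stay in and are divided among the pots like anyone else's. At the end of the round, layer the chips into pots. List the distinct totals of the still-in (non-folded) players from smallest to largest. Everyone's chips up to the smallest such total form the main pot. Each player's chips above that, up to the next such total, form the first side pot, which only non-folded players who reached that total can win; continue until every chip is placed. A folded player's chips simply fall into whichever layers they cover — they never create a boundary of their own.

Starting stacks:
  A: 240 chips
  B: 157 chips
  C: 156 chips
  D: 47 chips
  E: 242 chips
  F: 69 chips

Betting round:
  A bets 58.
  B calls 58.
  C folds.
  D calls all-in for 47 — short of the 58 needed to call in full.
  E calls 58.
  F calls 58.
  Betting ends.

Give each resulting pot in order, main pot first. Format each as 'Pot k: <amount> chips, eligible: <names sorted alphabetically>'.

Pot 1: 235 chips, eligible: A, B, D, E, F
Pot 2: 44 chips, eligible: A, B, E, F

Derivation:
Contributions: A=58, B=58, D=47, E=58, F=58
Folded: C
Pot levels (distinct totals of non-folded players): 47, 58
Layer 1-47: 47 each from A, B, D, E, F = 47*5 = 235 chips; eligible A, B, D, E, F
Layer 48-58: 11 each from A, B, E, F = 11*4 = 44 chips; eligible A, B, E, F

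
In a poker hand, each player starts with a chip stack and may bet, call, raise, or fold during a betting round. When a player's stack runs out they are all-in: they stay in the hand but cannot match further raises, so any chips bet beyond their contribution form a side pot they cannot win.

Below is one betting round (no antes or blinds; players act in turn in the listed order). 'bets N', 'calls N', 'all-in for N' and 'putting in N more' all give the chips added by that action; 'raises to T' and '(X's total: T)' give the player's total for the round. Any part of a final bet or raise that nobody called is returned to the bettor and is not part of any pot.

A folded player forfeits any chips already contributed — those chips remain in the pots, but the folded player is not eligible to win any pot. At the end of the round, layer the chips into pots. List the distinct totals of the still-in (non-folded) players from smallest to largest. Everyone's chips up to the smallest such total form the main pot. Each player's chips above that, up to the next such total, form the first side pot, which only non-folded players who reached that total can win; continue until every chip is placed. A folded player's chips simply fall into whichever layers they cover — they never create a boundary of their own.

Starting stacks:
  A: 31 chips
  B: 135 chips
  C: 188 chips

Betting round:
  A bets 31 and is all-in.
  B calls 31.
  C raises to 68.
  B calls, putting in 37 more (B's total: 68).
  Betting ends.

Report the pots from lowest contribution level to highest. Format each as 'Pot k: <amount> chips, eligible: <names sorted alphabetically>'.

Contributions: A=31, B=68, C=68
Pot levels (distinct totals of non-folded players): 31, 68
Layer 1-31: 31 each from A, B, C = 31*3 = 93 chips; eligible A, B, C
Layer 32-68: 37 each from B, C = 37*2 = 74 chips; eligible B, C

Pot 1: 93 chips, eligible: A, B, C
Pot 2: 74 chips, eligible: B, C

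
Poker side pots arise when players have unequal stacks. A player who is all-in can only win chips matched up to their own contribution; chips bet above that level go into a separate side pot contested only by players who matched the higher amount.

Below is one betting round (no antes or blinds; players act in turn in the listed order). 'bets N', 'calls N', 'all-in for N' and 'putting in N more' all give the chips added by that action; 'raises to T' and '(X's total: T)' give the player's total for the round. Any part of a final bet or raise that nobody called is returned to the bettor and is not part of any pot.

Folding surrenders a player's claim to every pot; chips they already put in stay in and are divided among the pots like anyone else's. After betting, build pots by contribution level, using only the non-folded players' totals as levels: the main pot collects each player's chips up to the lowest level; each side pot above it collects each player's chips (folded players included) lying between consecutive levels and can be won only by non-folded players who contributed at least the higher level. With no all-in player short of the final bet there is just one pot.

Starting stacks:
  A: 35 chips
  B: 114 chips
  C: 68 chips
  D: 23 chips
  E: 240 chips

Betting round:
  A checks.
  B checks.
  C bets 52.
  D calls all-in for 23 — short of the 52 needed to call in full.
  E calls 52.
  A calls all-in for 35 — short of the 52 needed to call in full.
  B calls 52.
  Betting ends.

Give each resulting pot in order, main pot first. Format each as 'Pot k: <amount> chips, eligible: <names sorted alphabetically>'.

Contributions: A=35, B=52, C=52, D=23, E=52
Pot levels (distinct totals of non-folded players): 23, 35, 52
Layer 1-23: 23 each from A, B, C, D, E = 23*5 = 115 chips; eligible A, B, C, D, E
Layer 24-35: 12 each from A, B, C, E = 12*4 = 48 chips; eligible A, B, C, E
Layer 36-52: 17 each from B, C, E = 17*3 = 51 chips; eligible B, C, E

Pot 1: 115 chips, eligible: A, B, C, D, E
Pot 2: 48 chips, eligible: A, B, C, E
Pot 3: 51 chips, eligible: B, C, E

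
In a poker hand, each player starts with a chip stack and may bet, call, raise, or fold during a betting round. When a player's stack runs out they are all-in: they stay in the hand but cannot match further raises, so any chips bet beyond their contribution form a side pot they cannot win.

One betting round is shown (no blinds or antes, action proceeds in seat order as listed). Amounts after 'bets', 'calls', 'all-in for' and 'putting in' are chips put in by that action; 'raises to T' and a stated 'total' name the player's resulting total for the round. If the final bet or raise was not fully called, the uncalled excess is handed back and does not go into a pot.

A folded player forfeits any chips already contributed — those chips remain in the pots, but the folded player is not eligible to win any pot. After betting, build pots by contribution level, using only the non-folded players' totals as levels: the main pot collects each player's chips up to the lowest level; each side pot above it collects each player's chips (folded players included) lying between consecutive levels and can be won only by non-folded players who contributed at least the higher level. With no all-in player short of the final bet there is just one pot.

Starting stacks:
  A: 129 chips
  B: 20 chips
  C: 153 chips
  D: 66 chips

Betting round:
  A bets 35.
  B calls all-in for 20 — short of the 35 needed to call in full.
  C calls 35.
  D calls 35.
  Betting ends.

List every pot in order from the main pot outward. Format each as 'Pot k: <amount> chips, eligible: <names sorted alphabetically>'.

Contributions: A=35, B=20, C=35, D=35
Pot levels (distinct totals of non-folded players): 20, 35
Layer 1-20: 20 each from A, B, C, D = 20*4 = 80 chips; eligible A, B, C, D
Layer 21-35: 15 each from A, C, D = 15*3 = 45 chips; eligible A, C, D

Pot 1: 80 chips, eligible: A, B, C, D
Pot 2: 45 chips, eligible: A, C, D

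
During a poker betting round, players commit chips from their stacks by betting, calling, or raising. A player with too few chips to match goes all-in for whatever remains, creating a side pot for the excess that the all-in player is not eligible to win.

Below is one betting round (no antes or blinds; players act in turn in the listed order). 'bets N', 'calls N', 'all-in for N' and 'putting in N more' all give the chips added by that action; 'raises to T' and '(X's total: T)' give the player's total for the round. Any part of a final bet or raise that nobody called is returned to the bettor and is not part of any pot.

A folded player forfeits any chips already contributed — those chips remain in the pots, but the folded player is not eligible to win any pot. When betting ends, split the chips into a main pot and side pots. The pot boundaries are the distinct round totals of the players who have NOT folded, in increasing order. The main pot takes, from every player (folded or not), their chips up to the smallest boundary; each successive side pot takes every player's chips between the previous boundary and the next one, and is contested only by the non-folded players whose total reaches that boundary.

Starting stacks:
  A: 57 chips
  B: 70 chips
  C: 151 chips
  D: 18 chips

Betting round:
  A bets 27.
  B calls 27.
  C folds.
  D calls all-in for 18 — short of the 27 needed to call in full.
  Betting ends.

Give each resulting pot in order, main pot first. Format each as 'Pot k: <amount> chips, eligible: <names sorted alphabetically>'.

Pot 1: 54 chips, eligible: A, B, D
Pot 2: 18 chips, eligible: A, B

Derivation:
Contributions: A=27, B=27, D=18
Folded: C
Pot levels (distinct totals of non-folded players): 18, 27
Layer 1-18: 18 each from A, B, D = 18*3 = 54 chips; eligible A, B, D
Layer 19-27: 9 each from A, B = 9*2 = 18 chips; eligible A, B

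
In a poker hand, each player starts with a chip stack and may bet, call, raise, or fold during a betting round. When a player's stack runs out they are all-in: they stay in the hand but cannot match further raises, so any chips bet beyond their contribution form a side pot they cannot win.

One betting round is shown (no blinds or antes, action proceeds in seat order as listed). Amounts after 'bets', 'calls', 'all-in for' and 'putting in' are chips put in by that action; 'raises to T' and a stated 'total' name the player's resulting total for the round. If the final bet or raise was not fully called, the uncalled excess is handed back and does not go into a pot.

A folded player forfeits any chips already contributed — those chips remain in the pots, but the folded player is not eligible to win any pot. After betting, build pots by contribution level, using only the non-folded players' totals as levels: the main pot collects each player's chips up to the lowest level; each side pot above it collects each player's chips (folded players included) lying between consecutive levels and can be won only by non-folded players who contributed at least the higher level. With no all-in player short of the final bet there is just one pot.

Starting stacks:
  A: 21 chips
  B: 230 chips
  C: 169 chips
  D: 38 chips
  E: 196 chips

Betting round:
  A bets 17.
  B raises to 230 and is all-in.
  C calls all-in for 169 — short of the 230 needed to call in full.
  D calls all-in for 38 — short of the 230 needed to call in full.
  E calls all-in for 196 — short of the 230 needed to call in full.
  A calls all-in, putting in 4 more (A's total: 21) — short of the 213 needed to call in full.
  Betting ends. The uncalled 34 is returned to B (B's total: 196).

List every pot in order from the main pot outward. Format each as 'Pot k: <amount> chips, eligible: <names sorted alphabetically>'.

Contributions (after 34 returned to B): A=21, B=196, C=169, D=38, E=196
Pot levels (distinct totals of non-folded players): 21, 38, 169, 196
Layer 1-21: 21 each from A, B, C, D, E = 21*5 = 105 chips; eligible A, B, C, D, E
Layer 22-38: 17 each from B, C, D, E = 17*4 = 68 chips; eligible B, C, D, E
Layer 39-169: 131 each from B, C, E = 131*3 = 393 chips; eligible B, C, E
Layer 170-196: 27 each from B, E = 27*2 = 54 chips; eligible B, E

Pot 1: 105 chips, eligible: A, B, C, D, E
Pot 2: 68 chips, eligible: B, C, D, E
Pot 3: 393 chips, eligible: B, C, E
Pot 4: 54 chips, eligible: B, E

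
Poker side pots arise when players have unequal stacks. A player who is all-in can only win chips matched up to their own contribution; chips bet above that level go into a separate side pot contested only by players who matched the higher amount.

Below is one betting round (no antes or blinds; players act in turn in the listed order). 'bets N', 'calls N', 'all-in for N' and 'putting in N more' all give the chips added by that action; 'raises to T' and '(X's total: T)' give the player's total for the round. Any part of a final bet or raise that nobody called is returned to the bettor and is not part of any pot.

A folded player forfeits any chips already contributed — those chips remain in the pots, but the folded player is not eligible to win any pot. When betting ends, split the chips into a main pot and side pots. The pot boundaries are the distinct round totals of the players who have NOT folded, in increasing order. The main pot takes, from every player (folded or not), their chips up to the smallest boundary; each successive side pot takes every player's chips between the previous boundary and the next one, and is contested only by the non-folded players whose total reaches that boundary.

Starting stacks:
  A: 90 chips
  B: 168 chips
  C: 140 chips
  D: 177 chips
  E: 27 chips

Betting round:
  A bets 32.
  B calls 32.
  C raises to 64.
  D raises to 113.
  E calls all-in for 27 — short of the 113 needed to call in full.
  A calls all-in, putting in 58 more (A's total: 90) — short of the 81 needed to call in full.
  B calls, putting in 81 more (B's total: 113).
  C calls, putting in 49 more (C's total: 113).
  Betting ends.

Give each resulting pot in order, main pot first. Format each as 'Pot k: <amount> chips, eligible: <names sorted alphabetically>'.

Pot 1: 135 chips, eligible: A, B, C, D, E
Pot 2: 252 chips, eligible: A, B, C, D
Pot 3: 69 chips, eligible: B, C, D

Derivation:
Contributions: A=90, B=113, C=113, D=113, E=27
Pot levels (distinct totals of non-folded players): 27, 90, 113
Layer 1-27: 27 each from A, B, C, D, E = 27*5 = 135 chips; eligible A, B, C, D, E
Layer 28-90: 63 each from A, B, C, D = 63*4 = 252 chips; eligible A, B, C, D
Layer 91-113: 23 each from B, C, D = 23*3 = 69 chips; eligible B, C, D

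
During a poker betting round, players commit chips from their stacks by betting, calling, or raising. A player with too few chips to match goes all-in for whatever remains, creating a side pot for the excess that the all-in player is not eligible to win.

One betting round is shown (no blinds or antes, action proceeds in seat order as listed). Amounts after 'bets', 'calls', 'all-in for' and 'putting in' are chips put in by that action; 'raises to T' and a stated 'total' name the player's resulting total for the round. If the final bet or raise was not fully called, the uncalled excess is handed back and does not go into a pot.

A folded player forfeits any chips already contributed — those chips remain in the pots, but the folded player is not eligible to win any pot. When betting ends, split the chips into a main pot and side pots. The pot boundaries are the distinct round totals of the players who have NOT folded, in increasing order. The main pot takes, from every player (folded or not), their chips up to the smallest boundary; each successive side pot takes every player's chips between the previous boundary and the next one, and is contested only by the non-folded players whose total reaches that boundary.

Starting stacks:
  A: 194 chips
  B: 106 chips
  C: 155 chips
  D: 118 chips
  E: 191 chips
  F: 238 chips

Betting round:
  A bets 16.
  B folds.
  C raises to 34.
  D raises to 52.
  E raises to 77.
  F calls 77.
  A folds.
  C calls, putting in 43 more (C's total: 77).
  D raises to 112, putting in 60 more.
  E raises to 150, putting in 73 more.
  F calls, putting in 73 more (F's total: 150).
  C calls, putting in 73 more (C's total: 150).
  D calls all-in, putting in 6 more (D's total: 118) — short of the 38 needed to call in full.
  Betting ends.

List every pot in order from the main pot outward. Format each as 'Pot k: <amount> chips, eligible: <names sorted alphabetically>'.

Contributions: A=16, C=150, D=118, E=150, F=150
Folded: A, B
Pot levels (distinct totals of non-folded players): 118, 150
Layer 1-118: A 16 + C 118 + D 118 + E 118 + F 118 = 488 chips; eligible C, D, E, F
Layer 119-150: 32 each from C, E, F = 32*3 = 96 chips; eligible C, E, F

Pot 1: 488 chips, eligible: C, D, E, F
Pot 2: 96 chips, eligible: C, E, F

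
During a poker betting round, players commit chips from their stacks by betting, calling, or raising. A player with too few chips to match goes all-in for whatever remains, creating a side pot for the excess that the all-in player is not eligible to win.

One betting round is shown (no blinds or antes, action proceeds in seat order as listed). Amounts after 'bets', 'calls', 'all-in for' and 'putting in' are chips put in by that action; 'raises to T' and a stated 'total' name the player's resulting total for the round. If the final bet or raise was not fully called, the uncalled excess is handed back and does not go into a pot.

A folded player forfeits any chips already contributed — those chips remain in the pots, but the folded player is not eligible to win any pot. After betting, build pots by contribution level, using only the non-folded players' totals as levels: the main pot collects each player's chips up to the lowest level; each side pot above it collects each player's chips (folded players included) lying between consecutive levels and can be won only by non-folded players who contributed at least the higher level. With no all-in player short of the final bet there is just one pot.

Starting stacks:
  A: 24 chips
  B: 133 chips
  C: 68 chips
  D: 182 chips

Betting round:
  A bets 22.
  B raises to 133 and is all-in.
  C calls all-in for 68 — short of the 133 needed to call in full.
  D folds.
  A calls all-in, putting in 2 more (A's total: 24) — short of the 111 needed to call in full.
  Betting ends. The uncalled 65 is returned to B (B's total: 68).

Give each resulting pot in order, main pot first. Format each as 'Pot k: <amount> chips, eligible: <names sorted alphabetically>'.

Pot 1: 72 chips, eligible: A, B, C
Pot 2: 88 chips, eligible: B, C

Derivation:
Contributions (after 65 returned to B): A=24, B=68, C=68
Folded: D
Pot levels (distinct totals of non-folded players): 24, 68
Layer 1-24: 24 each from A, B, C = 24*3 = 72 chips; eligible A, B, C
Layer 25-68: 44 each from B, C = 44*2 = 88 chips; eligible B, C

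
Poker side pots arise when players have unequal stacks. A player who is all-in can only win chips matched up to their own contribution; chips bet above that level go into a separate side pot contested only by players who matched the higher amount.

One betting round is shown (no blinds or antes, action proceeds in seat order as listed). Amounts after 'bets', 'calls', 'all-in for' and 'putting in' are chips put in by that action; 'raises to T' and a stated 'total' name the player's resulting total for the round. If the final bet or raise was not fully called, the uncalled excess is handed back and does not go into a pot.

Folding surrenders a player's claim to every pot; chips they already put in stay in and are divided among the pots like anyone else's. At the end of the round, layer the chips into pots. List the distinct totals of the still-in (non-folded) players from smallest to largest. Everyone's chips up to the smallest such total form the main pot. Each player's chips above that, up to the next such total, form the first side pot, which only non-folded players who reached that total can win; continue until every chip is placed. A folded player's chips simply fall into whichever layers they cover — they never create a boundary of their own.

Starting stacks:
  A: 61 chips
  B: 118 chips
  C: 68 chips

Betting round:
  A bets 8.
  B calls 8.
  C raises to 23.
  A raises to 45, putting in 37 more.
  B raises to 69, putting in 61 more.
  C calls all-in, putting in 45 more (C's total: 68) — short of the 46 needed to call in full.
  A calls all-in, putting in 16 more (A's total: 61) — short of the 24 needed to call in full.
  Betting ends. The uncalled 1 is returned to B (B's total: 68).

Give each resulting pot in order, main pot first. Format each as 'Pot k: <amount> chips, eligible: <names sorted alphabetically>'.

Pot 1: 183 chips, eligible: A, B, C
Pot 2: 14 chips, eligible: B, C

Derivation:
Contributions (after 1 returned to B): A=61, B=68, C=68
Pot levels (distinct totals of non-folded players): 61, 68
Layer 1-61: 61 each from A, B, C = 61*3 = 183 chips; eligible A, B, C
Layer 62-68: 7 each from B, C = 7*2 = 14 chips; eligible B, C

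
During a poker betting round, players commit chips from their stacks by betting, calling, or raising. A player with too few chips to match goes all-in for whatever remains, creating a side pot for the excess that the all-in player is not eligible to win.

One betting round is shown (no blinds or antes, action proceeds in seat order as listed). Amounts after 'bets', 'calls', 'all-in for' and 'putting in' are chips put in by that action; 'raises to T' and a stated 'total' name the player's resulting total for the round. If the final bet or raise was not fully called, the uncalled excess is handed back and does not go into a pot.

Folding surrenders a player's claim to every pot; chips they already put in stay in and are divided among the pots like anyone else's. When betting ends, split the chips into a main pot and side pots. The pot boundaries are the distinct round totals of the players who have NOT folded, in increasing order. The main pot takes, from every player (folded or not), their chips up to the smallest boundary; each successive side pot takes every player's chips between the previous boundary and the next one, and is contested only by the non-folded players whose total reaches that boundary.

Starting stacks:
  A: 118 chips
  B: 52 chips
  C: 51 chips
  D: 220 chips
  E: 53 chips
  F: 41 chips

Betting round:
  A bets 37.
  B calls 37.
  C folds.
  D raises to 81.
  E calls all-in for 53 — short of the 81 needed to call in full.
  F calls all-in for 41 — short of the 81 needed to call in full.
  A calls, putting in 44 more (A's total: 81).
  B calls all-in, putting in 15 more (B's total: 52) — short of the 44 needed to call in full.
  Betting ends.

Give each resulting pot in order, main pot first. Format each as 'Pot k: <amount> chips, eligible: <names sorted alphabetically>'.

Contributions: A=81, B=52, D=81, E=53, F=41
Folded: C
Pot levels (distinct totals of non-folded players): 41, 52, 53, 81
Layer 1-41: 41 each from A, B, D, E, F = 41*5 = 205 chips; eligible A, B, D, E, F
Layer 42-52: 11 each from A, B, D, E = 11*4 = 44 chips; eligible A, B, D, E
Layer 53-53: 1 each from A, D, E = 1*3 = 3 chips; eligible A, D, E
Layer 54-81: 28 each from A, D = 28*2 = 56 chips; eligible A, D

Pot 1: 205 chips, eligible: A, B, D, E, F
Pot 2: 44 chips, eligible: A, B, D, E
Pot 3: 3 chips, eligible: A, D, E
Pot 4: 56 chips, eligible: A, D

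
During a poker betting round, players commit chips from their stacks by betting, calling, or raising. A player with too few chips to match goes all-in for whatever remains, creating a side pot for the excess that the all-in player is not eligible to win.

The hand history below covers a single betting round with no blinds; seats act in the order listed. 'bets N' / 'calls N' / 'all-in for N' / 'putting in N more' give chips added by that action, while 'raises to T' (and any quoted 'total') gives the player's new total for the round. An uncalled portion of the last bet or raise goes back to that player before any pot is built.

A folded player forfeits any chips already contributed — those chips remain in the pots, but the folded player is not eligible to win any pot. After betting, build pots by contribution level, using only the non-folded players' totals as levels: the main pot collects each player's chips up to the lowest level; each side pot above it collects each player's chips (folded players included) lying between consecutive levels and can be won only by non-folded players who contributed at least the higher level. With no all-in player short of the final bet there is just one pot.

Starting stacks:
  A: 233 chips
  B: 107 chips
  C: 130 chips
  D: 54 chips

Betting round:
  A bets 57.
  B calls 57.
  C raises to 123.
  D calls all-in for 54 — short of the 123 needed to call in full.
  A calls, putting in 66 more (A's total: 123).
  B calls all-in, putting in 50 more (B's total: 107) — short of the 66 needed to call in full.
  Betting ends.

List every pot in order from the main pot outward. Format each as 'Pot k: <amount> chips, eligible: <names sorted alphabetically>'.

Pot 1: 216 chips, eligible: A, B, C, D
Pot 2: 159 chips, eligible: A, B, C
Pot 3: 32 chips, eligible: A, C

Derivation:
Contributions: A=123, B=107, C=123, D=54
Pot levels (distinct totals of non-folded players): 54, 107, 123
Layer 1-54: 54 each from A, B, C, D = 54*4 = 216 chips; eligible A, B, C, D
Layer 55-107: 53 each from A, B, C = 53*3 = 159 chips; eligible A, B, C
Layer 108-123: 16 each from A, C = 16*2 = 32 chips; eligible A, C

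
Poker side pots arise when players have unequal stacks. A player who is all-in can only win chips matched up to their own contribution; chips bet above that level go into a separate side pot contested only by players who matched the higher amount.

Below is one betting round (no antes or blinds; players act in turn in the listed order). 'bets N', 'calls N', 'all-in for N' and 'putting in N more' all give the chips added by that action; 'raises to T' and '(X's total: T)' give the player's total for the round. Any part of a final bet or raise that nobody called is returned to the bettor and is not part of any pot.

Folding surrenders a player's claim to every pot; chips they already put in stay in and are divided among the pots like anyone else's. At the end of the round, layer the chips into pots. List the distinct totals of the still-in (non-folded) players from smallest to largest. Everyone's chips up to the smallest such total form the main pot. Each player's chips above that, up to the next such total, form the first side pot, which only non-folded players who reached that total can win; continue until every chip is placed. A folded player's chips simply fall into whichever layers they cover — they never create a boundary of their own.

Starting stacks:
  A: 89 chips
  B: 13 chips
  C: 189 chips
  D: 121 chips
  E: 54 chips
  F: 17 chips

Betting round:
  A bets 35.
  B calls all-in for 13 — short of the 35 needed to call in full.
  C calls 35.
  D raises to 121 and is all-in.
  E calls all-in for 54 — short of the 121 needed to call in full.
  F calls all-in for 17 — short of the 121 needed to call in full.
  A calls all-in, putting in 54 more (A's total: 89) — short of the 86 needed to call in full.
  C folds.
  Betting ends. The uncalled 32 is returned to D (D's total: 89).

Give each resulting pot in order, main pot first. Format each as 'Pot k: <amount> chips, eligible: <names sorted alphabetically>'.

Contributions (after 32 returned to D): A=89, B=13, C=35, D=89, E=54, F=17
Folded: C
Pot levels (distinct totals of non-folded players): 13, 17, 54, 89
Layer 1-13: 13 each from A, B, C, D, E, F = 13*6 = 78 chips; eligible A, B, D, E, F
Layer 14-17: 4 each from A, C, D, E, F = 4*5 = 20 chips; eligible A, D, E, F
Layer 18-54: A 37 + C 18 + D 37 + E 37 = 129 chips; eligible A, D, E
Layer 55-89: 35 each from A, D = 35*2 = 70 chips; eligible A, D

Pot 1: 78 chips, eligible: A, B, D, E, F
Pot 2: 20 chips, eligible: A, D, E, F
Pot 3: 129 chips, eligible: A, D, E
Pot 4: 70 chips, eligible: A, D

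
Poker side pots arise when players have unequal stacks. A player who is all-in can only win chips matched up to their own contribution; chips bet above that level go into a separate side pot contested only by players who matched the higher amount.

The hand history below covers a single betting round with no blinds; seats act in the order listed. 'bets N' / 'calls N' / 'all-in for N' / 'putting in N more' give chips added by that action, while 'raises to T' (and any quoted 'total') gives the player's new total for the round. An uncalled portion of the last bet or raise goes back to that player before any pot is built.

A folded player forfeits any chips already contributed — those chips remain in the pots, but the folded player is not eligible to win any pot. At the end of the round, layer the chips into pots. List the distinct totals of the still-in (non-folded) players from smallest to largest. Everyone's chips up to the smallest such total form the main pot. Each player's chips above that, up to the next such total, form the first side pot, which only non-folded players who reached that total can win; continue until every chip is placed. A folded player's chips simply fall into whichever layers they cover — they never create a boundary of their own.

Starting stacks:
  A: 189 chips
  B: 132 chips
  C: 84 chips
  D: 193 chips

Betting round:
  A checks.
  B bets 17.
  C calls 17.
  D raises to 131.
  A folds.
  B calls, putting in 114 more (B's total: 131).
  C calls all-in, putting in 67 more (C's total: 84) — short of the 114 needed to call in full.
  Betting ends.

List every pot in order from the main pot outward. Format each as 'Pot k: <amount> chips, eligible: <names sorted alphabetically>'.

Pot 1: 252 chips, eligible: B, C, D
Pot 2: 94 chips, eligible: B, D

Derivation:
Contributions: B=131, C=84, D=131
Folded: A
Pot levels (distinct totals of non-folded players): 84, 131
Layer 1-84: 84 each from B, C, D = 84*3 = 252 chips; eligible B, C, D
Layer 85-131: 47 each from B, D = 47*2 = 94 chips; eligible B, D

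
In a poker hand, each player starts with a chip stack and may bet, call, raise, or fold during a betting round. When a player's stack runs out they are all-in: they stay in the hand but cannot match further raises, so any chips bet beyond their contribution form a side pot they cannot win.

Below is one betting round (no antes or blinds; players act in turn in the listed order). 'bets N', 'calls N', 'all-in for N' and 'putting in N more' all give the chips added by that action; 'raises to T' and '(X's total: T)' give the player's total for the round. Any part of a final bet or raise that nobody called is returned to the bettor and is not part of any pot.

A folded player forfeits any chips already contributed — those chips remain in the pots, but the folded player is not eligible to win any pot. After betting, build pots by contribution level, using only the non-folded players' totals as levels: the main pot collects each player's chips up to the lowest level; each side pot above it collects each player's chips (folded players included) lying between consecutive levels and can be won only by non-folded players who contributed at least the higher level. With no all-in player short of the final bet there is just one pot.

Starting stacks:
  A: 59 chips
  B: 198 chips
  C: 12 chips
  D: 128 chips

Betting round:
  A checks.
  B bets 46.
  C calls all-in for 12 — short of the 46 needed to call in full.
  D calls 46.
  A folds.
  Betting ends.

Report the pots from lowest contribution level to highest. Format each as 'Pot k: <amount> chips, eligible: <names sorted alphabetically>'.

Pot 1: 36 chips, eligible: B, C, D
Pot 2: 68 chips, eligible: B, D

Derivation:
Contributions: B=46, C=12, D=46
Folded: A
Pot levels (distinct totals of non-folded players): 12, 46
Layer 1-12: 12 each from B, C, D = 12*3 = 36 chips; eligible B, C, D
Layer 13-46: 34 each from B, D = 34*2 = 68 chips; eligible B, D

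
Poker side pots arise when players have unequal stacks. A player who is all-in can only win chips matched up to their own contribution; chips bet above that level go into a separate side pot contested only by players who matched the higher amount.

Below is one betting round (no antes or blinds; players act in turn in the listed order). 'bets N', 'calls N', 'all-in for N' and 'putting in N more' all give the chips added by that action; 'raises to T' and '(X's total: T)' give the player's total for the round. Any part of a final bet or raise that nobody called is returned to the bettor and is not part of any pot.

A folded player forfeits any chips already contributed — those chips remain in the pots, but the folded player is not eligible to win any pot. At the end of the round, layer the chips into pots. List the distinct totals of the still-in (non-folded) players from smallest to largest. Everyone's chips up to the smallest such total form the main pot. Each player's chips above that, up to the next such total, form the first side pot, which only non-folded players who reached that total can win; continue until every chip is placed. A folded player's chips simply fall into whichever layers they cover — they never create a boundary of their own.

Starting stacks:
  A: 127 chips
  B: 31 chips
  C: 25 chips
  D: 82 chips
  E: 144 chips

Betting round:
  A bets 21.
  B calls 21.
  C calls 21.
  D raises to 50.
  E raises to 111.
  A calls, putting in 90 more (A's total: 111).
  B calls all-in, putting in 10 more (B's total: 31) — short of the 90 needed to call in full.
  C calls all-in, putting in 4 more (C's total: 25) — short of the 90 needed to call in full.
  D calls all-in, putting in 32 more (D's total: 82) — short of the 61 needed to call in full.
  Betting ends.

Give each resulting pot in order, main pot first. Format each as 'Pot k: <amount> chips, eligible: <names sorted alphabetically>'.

Pot 1: 125 chips, eligible: A, B, C, D, E
Pot 2: 24 chips, eligible: A, B, D, E
Pot 3: 153 chips, eligible: A, D, E
Pot 4: 58 chips, eligible: A, E

Derivation:
Contributions: A=111, B=31, C=25, D=82, E=111
Pot levels (distinct totals of non-folded players): 25, 31, 82, 111
Layer 1-25: 25 each from A, B, C, D, E = 25*5 = 125 chips; eligible A, B, C, D, E
Layer 26-31: 6 each from A, B, D, E = 6*4 = 24 chips; eligible A, B, D, E
Layer 32-82: 51 each from A, D, E = 51*3 = 153 chips; eligible A, D, E
Layer 83-111: 29 each from A, E = 29*2 = 58 chips; eligible A, E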